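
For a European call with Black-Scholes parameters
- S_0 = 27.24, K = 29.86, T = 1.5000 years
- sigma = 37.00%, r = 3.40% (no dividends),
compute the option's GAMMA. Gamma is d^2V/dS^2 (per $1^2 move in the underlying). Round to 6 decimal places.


d1 = 0.1364689940; d2 = -0.3166866085
phi(d1) = 0.3952446154; exp(-qT) = 1.0000000000; exp(-rT) = 0.9502786705
Gamma = exp(-qT) * phi(d1) / (S * sigma * sqrt(T)) = 1.0000000000 * 0.3952446154 / (27.2400 * 0.3700 * 1.2247448714) = 0.032019

Answer: Gamma = 0.032019


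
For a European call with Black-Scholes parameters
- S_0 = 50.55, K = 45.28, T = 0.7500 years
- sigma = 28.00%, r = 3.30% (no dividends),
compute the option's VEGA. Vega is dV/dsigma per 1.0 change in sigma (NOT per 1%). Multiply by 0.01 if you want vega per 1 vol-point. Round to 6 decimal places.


Answer: Vega = 13.884666

Derivation:
d1 = 0.6773453216; d2 = 0.4348582085
phi(d1) = 0.3171638139; exp(-qT) = 1.0000000000; exp(-rT) = 0.9755537700
Vega = S * exp(-qT) * phi(d1) * sqrt(T) = 50.5500 * 1.0000000000 * 0.3171638139 * 0.8660254038 = 13.884666


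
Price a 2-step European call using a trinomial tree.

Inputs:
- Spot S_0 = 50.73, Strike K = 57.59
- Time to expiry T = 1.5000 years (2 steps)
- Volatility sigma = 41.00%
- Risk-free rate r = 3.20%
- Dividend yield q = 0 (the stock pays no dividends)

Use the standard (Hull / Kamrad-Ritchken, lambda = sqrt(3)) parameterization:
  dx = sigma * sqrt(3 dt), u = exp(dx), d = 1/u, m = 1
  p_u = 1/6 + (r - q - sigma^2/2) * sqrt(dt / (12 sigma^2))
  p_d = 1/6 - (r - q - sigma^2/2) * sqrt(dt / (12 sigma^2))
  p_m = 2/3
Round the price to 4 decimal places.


dt = T/N = 0.750000; dx = sigma*sqrt(3*dt) = 0.615000
u = exp(dx) = 1.849657; d = 1/u = 0.540641
p_u = 0.134929, p_m = 0.666667, p_d = 0.198404
Discount per step: exp(-r*dt) = 0.976286
Stock lattice S(k, j) with j the centered position index:
  k=0: S(0,+0) = 50.7300
  k=1: S(1,-1) = 27.4267; S(1,+0) = 50.7300; S(1,+1) = 93.8331
  k=2: S(2,-2) = 14.8280; S(2,-1) = 27.4267; S(2,+0) = 50.7300; S(2,+1) = 93.8331; S(2,+2) = 173.5590
Terminal payoffs V(N, j) = max(S_T - K, 0):
  V(2,-2) = 0.000000; V(2,-1) = 0.000000; V(2,+0) = 0.000000; V(2,+1) = 36.243079; V(2,+2) = 115.968974
Backward induction: V(k, j) = exp(-r*dt) * [p_u * V(k+1, j+1) + p_m * V(k+1, j) + p_d * V(k+1, j-1)]
  V(1,-1) = exp(-r*dt) * [p_u*0.000000 + p_m*0.000000 + p_d*0.000000] = 0.000000
  V(1,+0) = exp(-r*dt) * [p_u*36.243079 + p_m*0.000000 + p_d*0.000000] = 4.774269
  V(1,+1) = exp(-r*dt) * [p_u*115.968974 + p_m*36.243079 + p_d*0.000000] = 38.865558
  V(0,+0) = exp(-r*dt) * [p_u*38.865558 + p_m*4.774269 + p_d*0.000000] = 8.227093

Answer: Price = V(0,0) = 8.2271


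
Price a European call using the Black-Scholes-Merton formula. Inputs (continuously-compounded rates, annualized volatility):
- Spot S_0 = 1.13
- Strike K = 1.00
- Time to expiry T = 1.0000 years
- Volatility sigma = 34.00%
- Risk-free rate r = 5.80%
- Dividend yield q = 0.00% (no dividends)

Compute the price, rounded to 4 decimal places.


d1 = (ln(S/K) + (r - q + 0.5*sigma^2) * T) / (sigma * sqrt(T)) = 0.70005186
d2 = d1 - sigma * sqrt(T) = 0.36005186
exp(-rT) = 0.94364995; exp(-qT) = 1.00000000
C = S_0 * exp(-qT) * N(d1) - K * exp(-rT) * N(d2)
N(d1) = 0.75805254; N(d2) = 0.64059582
C = 1.1300 * 1.00000000 * 0.75805254 - 1.0000 * 0.94364995 * 0.64059582 = 0.2521

Answer: Price = 0.2521


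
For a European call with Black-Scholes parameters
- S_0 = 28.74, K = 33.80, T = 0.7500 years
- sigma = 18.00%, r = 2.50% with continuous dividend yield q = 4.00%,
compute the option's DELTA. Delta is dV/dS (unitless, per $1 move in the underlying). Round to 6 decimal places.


d1 = -1.0345534460; d2 = -1.1904380186
phi(d1) = 0.2336131003; exp(-qT) = 0.9704455335; exp(-rT) = 0.9814246877
N(d1) = 0.1504387524
Delta = exp(-qT) * N(d1) = 0.9704455335 * 0.1504387524 = 0.145993

Answer: Delta = 0.145993


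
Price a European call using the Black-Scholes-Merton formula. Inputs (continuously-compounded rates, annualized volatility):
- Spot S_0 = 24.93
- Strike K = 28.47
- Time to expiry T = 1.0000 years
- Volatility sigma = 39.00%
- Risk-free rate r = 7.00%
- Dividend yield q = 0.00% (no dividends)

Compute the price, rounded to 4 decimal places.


d1 = (ln(S/K) + (r - q + 0.5*sigma^2) * T) / (sigma * sqrt(T)) = 0.03402820
d2 = d1 - sigma * sqrt(T) = -0.35597180
exp(-rT) = 0.93239382; exp(-qT) = 1.00000000
C = S_0 * exp(-qT) * N(d1) - K * exp(-rT) * N(d2)
N(d1) = 0.51357267; N(d2) = 0.36093084
C = 24.9300 * 1.00000000 * 0.51357267 - 28.4700 * 0.93239382 * 0.36093084 = 3.2224

Answer: Price = 3.2224


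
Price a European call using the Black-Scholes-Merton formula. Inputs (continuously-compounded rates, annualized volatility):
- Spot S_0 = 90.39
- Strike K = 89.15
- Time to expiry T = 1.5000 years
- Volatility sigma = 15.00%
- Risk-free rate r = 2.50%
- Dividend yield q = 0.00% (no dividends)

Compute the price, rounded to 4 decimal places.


d1 = (ln(S/K) + (r - q + 0.5*sigma^2) * T) / (sigma * sqrt(T)) = 0.37117008
d2 = d1 - sigma * sqrt(T) = 0.18745835
exp(-rT) = 0.96319442; exp(-qT) = 1.00000000
C = S_0 * exp(-qT) * N(d1) - K * exp(-rT) * N(d2)
N(d1) = 0.64474457; N(d2) = 0.57434936
C = 90.3900 * 1.00000000 * 0.64474457 - 89.1500 * 0.96319442 * 0.57434936 = 8.9598

Answer: Price = 8.9598


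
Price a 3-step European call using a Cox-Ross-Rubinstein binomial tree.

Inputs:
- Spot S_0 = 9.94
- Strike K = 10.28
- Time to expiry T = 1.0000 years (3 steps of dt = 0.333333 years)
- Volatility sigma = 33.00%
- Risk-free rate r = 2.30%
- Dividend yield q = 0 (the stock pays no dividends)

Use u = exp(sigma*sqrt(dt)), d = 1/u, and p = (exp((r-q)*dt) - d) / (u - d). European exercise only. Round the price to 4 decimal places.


dt = T/N = 0.333333
u = exp(sigma*sqrt(dt)) = 1.209885; d = 1/u = 0.826525
p = (exp((r-q)*dt) - d) / (u - d) = 0.472588
Discount per step: exp(-r*dt) = 0.992363
Stock lattice S(k, i) with i counting down-moves:
  k=0: S(0,0) = 9.9400
  k=1: S(1,0) = 12.0263; S(1,1) = 8.2157
  k=2: S(2,0) = 14.5504; S(2,1) = 9.9400; S(2,2) = 6.7904
  k=3: S(3,0) = 17.6043; S(3,1) = 12.0263; S(3,2) = 8.2157; S(3,3) = 5.6125
Terminal payoffs V(N, i) = max(S_T - K, 0):
  V(3,0) = 7.324311; V(3,1) = 1.746260; V(3,2) = 0.000000; V(3,3) = 0.000000
Backward induction: V(k, i) = exp(-r*dt) * [p * V(k+1, i) + (1-p) * V(k+1, i+1)].
  V(2,0) = exp(-r*dt) * [p*7.324311 + (1-p)*1.746260] = 4.348908
  V(2,1) = exp(-r*dt) * [p*1.746260 + (1-p)*0.000000] = 0.818958
  V(2,2) = exp(-r*dt) * [p*0.000000 + (1-p)*0.000000] = 0.000000
  V(1,0) = exp(-r*dt) * [p*4.348908 + (1-p)*0.818958] = 2.468173
  V(1,1) = exp(-r*dt) * [p*0.818958 + (1-p)*0.000000] = 0.384074
  V(0,0) = exp(-r*dt) * [p*2.468173 + (1-p)*0.384074] = 1.358538

Answer: Price = V(0,0) = 1.3585


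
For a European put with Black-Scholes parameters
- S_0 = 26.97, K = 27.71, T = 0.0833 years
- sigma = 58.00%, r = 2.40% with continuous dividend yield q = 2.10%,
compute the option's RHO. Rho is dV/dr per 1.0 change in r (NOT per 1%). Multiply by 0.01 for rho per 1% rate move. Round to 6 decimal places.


Answer: Rho = -1.373767

Derivation:
d1 = -0.0765078135; d2 = -0.2439059019
phi(d1) = 0.3977763939; exp(-qT) = 0.9982522291; exp(-rT) = 0.9980027971
N(-d2) = 0.5963481509
Rho = -K*T*exp(-rT)*N(-d2) = -27.7100 * 0.0833 * 0.9980027971 * 0.5963481509 = -1.373767


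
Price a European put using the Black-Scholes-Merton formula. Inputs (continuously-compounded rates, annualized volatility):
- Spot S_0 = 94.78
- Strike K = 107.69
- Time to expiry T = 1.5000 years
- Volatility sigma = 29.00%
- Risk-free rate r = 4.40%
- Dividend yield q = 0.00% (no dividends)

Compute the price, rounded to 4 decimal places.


Answer: Price = 17.0059

Derivation:
d1 = (ln(S/K) + (r - q + 0.5*sigma^2) * T) / (sigma * sqrt(T)) = 0.00387607
d2 = d1 - sigma * sqrt(T) = -0.35129994
exp(-rT) = 0.93613086; exp(-qT) = 1.00000000
P = K * exp(-rT) * N(-d2) - S_0 * exp(-qT) * N(-d1)
N(-d1) = 0.49845368; N(-d2) = 0.63731833
P = 107.6900 * 0.93613086 * 0.63731833 - 94.7800 * 1.00000000 * 0.49845368 = 17.0059


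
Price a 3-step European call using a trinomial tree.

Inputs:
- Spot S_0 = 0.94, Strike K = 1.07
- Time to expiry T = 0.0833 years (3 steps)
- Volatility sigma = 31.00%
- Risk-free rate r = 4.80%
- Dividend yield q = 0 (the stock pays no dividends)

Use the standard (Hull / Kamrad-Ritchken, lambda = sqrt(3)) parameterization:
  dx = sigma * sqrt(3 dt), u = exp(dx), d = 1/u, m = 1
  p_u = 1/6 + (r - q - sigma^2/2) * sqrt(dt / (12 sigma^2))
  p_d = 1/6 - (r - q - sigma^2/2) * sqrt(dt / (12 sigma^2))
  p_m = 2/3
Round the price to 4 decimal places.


Answer: Price = V(0,0) = 0.0037

Derivation:
dt = T/N = 0.027767; dx = sigma*sqrt(3*dt) = 0.089471
u = exp(dx) = 1.093596; d = 1/u = 0.914414
p_u = 0.166659, p_m = 0.666667, p_d = 0.166674
Discount per step: exp(-r*dt) = 0.998668
Stock lattice S(k, j) with j the centered position index:
  k=0: S(0,+0) = 0.9400
  k=1: S(1,-1) = 0.8595; S(1,+0) = 0.9400; S(1,+1) = 1.0280
  k=2: S(2,-2) = 0.7860; S(2,-1) = 0.8595; S(2,+0) = 0.9400; S(2,+1) = 1.0280; S(2,+2) = 1.1242
  k=3: S(3,-3) = 0.7187; S(3,-2) = 0.7860; S(3,-1) = 0.8595; S(3,+0) = 0.9400; S(3,+1) = 1.0280; S(3,+2) = 1.1242; S(3,+3) = 1.2294
Terminal payoffs V(N, j) = max(S_T - K, 0):
  V(3,-3) = 0.000000; V(3,-2) = 0.000000; V(3,-1) = 0.000000; V(3,+0) = 0.000000; V(3,+1) = 0.000000; V(3,+2) = 0.054195; V(3,+3) = 0.159415
Backward induction: V(k, j) = exp(-r*dt) * [p_u * V(k+1, j+1) + p_m * V(k+1, j) + p_d * V(k+1, j-1)]
  V(2,-2) = exp(-r*dt) * [p_u*0.000000 + p_m*0.000000 + p_d*0.000000] = 0.000000
  V(2,-1) = exp(-r*dt) * [p_u*0.000000 + p_m*0.000000 + p_d*0.000000] = 0.000000
  V(2,+0) = exp(-r*dt) * [p_u*0.000000 + p_m*0.000000 + p_d*0.000000] = 0.000000
  V(2,+1) = exp(-r*dt) * [p_u*0.054195 + p_m*0.000000 + p_d*0.000000] = 0.009020
  V(2,+2) = exp(-r*dt) * [p_u*0.159415 + p_m*0.054195 + p_d*0.000000] = 0.062615
  V(1,-1) = exp(-r*dt) * [p_u*0.000000 + p_m*0.000000 + p_d*0.000000] = 0.000000
  V(1,+0) = exp(-r*dt) * [p_u*0.009020 + p_m*0.000000 + p_d*0.000000] = 0.001501
  V(1,+1) = exp(-r*dt) * [p_u*0.062615 + p_m*0.009020 + p_d*0.000000] = 0.016427
  V(0,+0) = exp(-r*dt) * [p_u*0.016427 + p_m*0.001501 + p_d*0.000000] = 0.003734


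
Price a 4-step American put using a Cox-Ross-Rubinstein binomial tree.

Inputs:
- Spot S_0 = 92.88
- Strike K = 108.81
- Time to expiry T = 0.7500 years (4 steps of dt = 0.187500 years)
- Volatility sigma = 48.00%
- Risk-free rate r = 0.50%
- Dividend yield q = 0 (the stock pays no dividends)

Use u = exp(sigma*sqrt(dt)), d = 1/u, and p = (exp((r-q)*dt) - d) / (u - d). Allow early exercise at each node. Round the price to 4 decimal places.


dt = T/N = 0.187500
u = exp(sigma*sqrt(dt)) = 1.231024; d = 1/u = 0.812332
p = (exp((r-q)*dt) - d) / (u - d) = 0.450465
Discount per step: exp(-r*dt) = 0.999063
Stock lattice S(k, i) with i counting down-moves:
  k=0: S(0,0) = 92.8800
  k=1: S(1,0) = 114.3375; S(1,1) = 75.4494
  k=2: S(2,0) = 140.7521; S(2,1) = 92.8800; S(2,2) = 61.2900
  k=3: S(3,0) = 173.2692; S(3,1) = 114.3375; S(3,2) = 75.4494; S(3,3) = 49.7878
  k=4: S(4,0) = 213.2985; S(4,1) = 140.7521; S(4,2) = 92.8800; S(4,3) = 61.2900; S(4,4) = 40.4442
Terminal payoffs V(N, i) = max(K - S_T, 0):
  V(4,0) = 0.000000; V(4,1) = 0.000000; V(4,2) = 15.930000; V(4,3) = 47.520034; V(4,4) = 68.365772
Backward induction: V(k, i) = exp(-r*dt) * [p * V(k+1, i) + (1-p) * V(k+1, i+1)]; then take max(V_cont, immediate exercise) for American.
  V(3,0) = exp(-r*dt) * [p*0.000000 + (1-p)*0.000000] = 0.000000; exercise = 0.000000; V(3,0) = max -> 0.000000
  V(3,1) = exp(-r*dt) * [p*0.000000 + (1-p)*15.930000] = 8.745891; exercise = 0.000000; V(3,1) = max -> 8.745891
  V(3,2) = exp(-r*dt) * [p*15.930000 + (1-p)*47.520034] = 33.258638; exercise = 33.360599; V(3,2) = max -> 33.360599
  V(3,3) = exp(-r*dt) * [p*47.520034 + (1-p)*68.365772] = 58.920235; exercise = 59.022196; V(3,3) = max -> 59.022196
  V(2,0) = exp(-r*dt) * [p*0.000000 + (1-p)*8.745891] = 4.801670; exercise = 0.000000; V(2,0) = max -> 4.801670
  V(2,1) = exp(-r*dt) * [p*8.745891 + (1-p)*33.360599] = 22.251667; exercise = 15.930000; V(2,1) = max -> 22.251667
  V(2,2) = exp(-r*dt) * [p*33.360599 + (1-p)*59.022196] = 47.418072; exercise = 47.520034; V(2,2) = max -> 47.520034
  V(1,0) = exp(-r*dt) * [p*4.801670 + (1-p)*22.251667] = 14.377570; exercise = 0.000000; V(1,0) = max -> 14.377570
  V(1,1) = exp(-r*dt) * [p*22.251667 + (1-p)*47.520034] = 36.103658; exercise = 33.360599; V(1,1) = max -> 36.103658
  V(0,0) = exp(-r*dt) * [p*14.377570 + (1-p)*36.103658] = 26.292158; exercise = 15.930000; V(0,0) = max -> 26.292158

Answer: Price = V(0,0) = 26.2922


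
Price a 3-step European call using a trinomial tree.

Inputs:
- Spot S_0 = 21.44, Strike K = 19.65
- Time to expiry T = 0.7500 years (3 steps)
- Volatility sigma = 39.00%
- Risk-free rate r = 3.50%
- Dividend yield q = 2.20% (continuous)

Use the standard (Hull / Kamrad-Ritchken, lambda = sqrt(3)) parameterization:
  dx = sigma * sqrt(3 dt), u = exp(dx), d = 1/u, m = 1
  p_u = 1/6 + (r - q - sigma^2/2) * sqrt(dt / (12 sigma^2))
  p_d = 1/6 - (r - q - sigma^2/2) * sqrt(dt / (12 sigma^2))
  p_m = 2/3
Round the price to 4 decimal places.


Answer: Price = V(0,0) = 3.7749

Derivation:
dt = T/N = 0.250000; dx = sigma*sqrt(3*dt) = 0.337750
u = exp(dx) = 1.401790; d = 1/u = 0.713374
p_u = 0.143332, p_m = 0.666667, p_d = 0.190001
Discount per step: exp(-r*dt) = 0.991288
Stock lattice S(k, j) with j the centered position index:
  k=0: S(0,+0) = 21.4400
  k=1: S(1,-1) = 15.2947; S(1,+0) = 21.4400; S(1,+1) = 30.0544
  k=2: S(2,-2) = 10.9109; S(2,-1) = 15.2947; S(2,+0) = 21.4400; S(2,+1) = 30.0544; S(2,+2) = 42.1299
  k=3: S(3,-3) = 7.7835; S(3,-2) = 10.9109; S(3,-1) = 15.2947; S(3,+0) = 21.4400; S(3,+1) = 30.0544; S(3,+2) = 42.1299; S(3,+3) = 59.0573
Terminal payoffs V(N, j) = max(S_T - K, 0):
  V(3,-3) = 0.000000; V(3,-2) = 0.000000; V(3,-1) = 0.000000; V(3,+0) = 1.790000; V(3,+1) = 10.404375; V(3,+2) = 22.479919; V(3,+3) = 39.407294
Backward induction: V(k, j) = exp(-r*dt) * [p_u * V(k+1, j+1) + p_m * V(k+1, j) + p_d * V(k+1, j-1)]
  V(2,-2) = exp(-r*dt) * [p_u*0.000000 + p_m*0.000000 + p_d*0.000000] = 0.000000
  V(2,-1) = exp(-r*dt) * [p_u*1.790000 + p_m*0.000000 + p_d*0.000000] = 0.254329
  V(2,+0) = exp(-r*dt) * [p_u*10.404375 + p_m*1.790000 + p_d*0.000000] = 2.661226
  V(2,+1) = exp(-r*dt) * [p_u*22.479919 + p_m*10.404375 + p_d*1.790000] = 10.406985
  V(2,+2) = exp(-r*dt) * [p_u*39.407294 + p_m*22.479919 + p_d*10.404375] = 22.414797
  V(1,-1) = exp(-r*dt) * [p_u*2.661226 + p_m*0.254329 + p_d*0.000000] = 0.546192
  V(1,+0) = exp(-r*dt) * [p_u*10.406985 + p_m*2.661226 + p_d*0.254329] = 3.285257
  V(1,+1) = exp(-r*dt) * [p_u*22.414797 + p_m*10.406985 + p_d*2.661226] = 10.563550
  V(0,+0) = exp(-r*dt) * [p_u*10.563550 + p_m*3.285257 + p_d*0.546192] = 3.774869


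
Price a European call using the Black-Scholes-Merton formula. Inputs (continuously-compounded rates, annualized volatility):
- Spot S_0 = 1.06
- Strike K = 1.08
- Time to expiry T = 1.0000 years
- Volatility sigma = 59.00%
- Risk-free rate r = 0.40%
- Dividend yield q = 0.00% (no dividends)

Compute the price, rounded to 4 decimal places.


d1 = (ln(S/K) + (r - q + 0.5*sigma^2) * T) / (sigma * sqrt(T)) = 0.27009808
d2 = d1 - sigma * sqrt(T) = -0.31990192
exp(-rT) = 0.99600799; exp(-qT) = 1.00000000
C = S_0 * exp(-qT) * N(d1) - K * exp(-rT) * N(d2)
N(d1) = 0.60645760; N(d2) = 0.37452134
C = 1.0600 * 1.00000000 * 0.60645760 - 1.0800 * 0.99600799 * 0.37452134 = 0.2400

Answer: Price = 0.2400


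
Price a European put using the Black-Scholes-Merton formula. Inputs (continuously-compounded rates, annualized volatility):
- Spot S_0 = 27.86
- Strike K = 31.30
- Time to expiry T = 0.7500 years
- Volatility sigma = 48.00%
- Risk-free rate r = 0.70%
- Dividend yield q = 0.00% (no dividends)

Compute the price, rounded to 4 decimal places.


d1 = (ln(S/K) + (r - q + 0.5*sigma^2) * T) / (sigma * sqrt(T)) = -0.05960210
d2 = d1 - sigma * sqrt(T) = -0.47529430
exp(-rT) = 0.99476376; exp(-qT) = 1.00000000
P = K * exp(-rT) * N(-d2) - S_0 * exp(-qT) * N(-d1)
N(-d1) = 0.52376373; N(-d2) = 0.68271139
P = 31.3000 * 0.99476376 * 0.68271139 - 27.8600 * 1.00000000 * 0.52376373 = 6.6649

Answer: Price = 6.6649


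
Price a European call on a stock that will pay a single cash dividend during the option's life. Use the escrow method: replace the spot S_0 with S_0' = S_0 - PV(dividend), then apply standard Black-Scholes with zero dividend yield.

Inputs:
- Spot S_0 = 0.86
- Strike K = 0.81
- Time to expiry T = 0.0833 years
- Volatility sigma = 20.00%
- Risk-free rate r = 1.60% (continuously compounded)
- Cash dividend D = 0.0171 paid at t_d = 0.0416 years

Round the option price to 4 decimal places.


Answer: Price = 0.0406

Derivation:
PV(D) = D * exp(-r * t_d) = 0.0171 * 0.99933462 = 0.01708862
S_0' = S_0 - PV(D) = 0.8600 - 0.01708862 = 0.84291138
d1 = (ln(S_0'/K) + (r + sigma^2/2)*T) / (sigma*sqrt(T)) = 0.74192302
d2 = d1 - sigma*sqrt(T) = 0.68419954
exp(-rT) = 0.99866809
N(d1) = 0.77093301; N(d2) = 0.75307541
C = S_0' * N(d1) - K * exp(-rT) * N(d2) = 0.84291138 * 0.77093301 - 0.8100 * 0.99866809 * 0.75307541 = 0.0406


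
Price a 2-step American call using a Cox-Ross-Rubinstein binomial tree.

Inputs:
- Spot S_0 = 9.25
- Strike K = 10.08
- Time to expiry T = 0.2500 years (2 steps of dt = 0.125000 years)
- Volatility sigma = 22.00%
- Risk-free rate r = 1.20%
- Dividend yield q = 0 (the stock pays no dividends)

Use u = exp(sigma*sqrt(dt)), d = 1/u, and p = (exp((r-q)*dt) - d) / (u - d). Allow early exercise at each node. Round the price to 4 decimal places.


dt = T/N = 0.125000
u = exp(sigma*sqrt(dt)) = 1.080887; d = 1/u = 0.925166
p = (exp((r-q)*dt) - d) / (u - d) = 0.490204
Discount per step: exp(-r*dt) = 0.998501
Stock lattice S(k, i) with i counting down-moves:
  k=0: S(0,0) = 9.2500
  k=1: S(1,0) = 9.9982; S(1,1) = 8.5578
  k=2: S(2,0) = 10.8069; S(2,1) = 9.2500; S(2,2) = 7.9174
Terminal payoffs V(N, i) = max(S_T - K, 0):
  V(2,0) = 0.726924; V(2,1) = 0.000000; V(2,2) = 0.000000
Backward induction: V(k, i) = exp(-r*dt) * [p * V(k+1, i) + (1-p) * V(k+1, i+1)]; then take max(V_cont, immediate exercise) for American.
  V(1,0) = exp(-r*dt) * [p*0.726924 + (1-p)*0.000000] = 0.355807; exercise = 0.000000; V(1,0) = max -> 0.355807
  V(1,1) = exp(-r*dt) * [p*0.000000 + (1-p)*0.000000] = 0.000000; exercise = 0.000000; V(1,1) = max -> 0.000000
  V(0,0) = exp(-r*dt) * [p*0.355807 + (1-p)*0.000000] = 0.174157; exercise = 0.000000; V(0,0) = max -> 0.174157

Answer: Price = V(0,0) = 0.1742


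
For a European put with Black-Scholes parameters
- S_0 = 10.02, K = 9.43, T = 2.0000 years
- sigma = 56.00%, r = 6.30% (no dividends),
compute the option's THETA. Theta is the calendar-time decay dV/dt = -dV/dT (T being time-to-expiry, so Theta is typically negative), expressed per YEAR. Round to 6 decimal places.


d1 = 0.6317077313; d2 = -0.1602518636
phi(d1) = 0.3267807370; exp(-qT) = 1.0000000000; exp(-rT) = 0.8816148468
Theta = -S*exp(-qT)*phi(d1)*sigma/(2*sqrt(T)) + r*K*exp(-rT)*N(-d2) - q*S*exp(-qT)*N(-d1)
N(-d1) = 0.2637889376; N(-d2) = 0.5636586620; sqrt(T) = 1.4142135624
Term 1 = -10.0200 * 1.0000000000 * 0.3267807370 * 0.5600 / (2 * 1.4142135624) = -0.6482868360
Term 2 = 0.0630 * 9.4300 * 0.8816148468 * 0.5636586620 = 0.2952210516
Term 3 = 0 (no dividend yield, q = 0)
Theta = -0.6482868360 + (0.2952210516) + (0.0000000000) = -0.353066

Answer: Theta = -0.353066


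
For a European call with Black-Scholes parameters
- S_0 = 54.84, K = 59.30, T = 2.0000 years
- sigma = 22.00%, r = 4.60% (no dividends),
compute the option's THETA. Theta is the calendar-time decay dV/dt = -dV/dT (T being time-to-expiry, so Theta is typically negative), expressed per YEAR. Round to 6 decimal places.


Answer: Theta = -2.801925

Derivation:
d1 = 0.1999522765; d2 = -0.1111747072
phi(d1) = 0.3910464259; exp(-qT) = 1.0000000000; exp(-rT) = 0.9121051495
Theta = -S*exp(-qT)*phi(d1)*sigma/(2*sqrt(T)) - r*K*exp(-rT)*N(d2) + q*S*exp(-qT)*N(d1)
N(d1) = 0.5792410474; N(d2) = 0.4557389040; sqrt(T) = 1.4142135624
Term 1 = -54.8400 * 1.0000000000 * 0.3910464259 * 0.2200 / (2 * 1.4142135624) = -1.6680284522
Term 2 = -0.0460 * 59.3000 * 0.9121051495 * 0.4557389040 = -1.1338968172
Term 3 = 0 (no dividend yield, q = 0)
Theta = -1.6680284522 + (-1.1338968172) + (0.0000000000) = -2.801925


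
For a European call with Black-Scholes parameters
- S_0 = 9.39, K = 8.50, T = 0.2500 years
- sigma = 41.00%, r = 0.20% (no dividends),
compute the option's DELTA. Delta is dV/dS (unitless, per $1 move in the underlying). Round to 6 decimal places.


Answer: Delta = 0.722636

Derivation:
d1 = 0.5906908767; d2 = 0.3856908767
phi(d1) = 0.3350765087; exp(-qT) = 1.0000000000; exp(-rT) = 0.9995001250
N(d1) = 0.7226362190
Delta = exp(-qT) * N(d1) = 1.0000000000 * 0.7226362190 = 0.722636


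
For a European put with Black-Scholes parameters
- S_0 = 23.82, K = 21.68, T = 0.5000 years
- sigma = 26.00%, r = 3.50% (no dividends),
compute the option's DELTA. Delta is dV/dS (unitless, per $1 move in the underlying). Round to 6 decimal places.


d1 = 0.6991403386; d2 = 0.5152925755
phi(d1) = 0.3124417773; exp(-qT) = 1.0000000000; exp(-rT) = 0.9826522357
N(-d1) = 0.2422321656
Delta = -exp(-qT) * N(-d1) = -1.0000000000 * 0.2422321656 = -0.242232

Answer: Delta = -0.242232


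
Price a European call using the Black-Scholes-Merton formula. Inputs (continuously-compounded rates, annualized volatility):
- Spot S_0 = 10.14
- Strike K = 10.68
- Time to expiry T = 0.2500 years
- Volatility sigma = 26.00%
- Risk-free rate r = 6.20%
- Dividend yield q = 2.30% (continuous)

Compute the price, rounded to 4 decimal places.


Answer: Price = 0.3446

Derivation:
d1 = (ln(S/K) + (r - q + 0.5*sigma^2) * T) / (sigma * sqrt(T)) = -0.25911412
d2 = d1 - sigma * sqrt(T) = -0.38911412
exp(-rT) = 0.98461951; exp(-qT) = 0.99426650
C = S_0 * exp(-qT) * N(d1) - K * exp(-rT) * N(d2)
N(d1) = 0.39777360; N(d2) = 0.34859587
C = 10.1400 * 0.99426650 * 0.39777360 - 10.6800 * 0.98461951 * 0.34859587 = 0.3446


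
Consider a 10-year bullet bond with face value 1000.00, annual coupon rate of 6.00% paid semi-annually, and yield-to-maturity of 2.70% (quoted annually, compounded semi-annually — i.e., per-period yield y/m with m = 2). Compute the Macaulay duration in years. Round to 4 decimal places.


Coupon per period c = face * coupon_rate / m = 30.000000
Periods per year m = 2; per-period yield y/m = 0.013500
Number of cashflows N = 20
Cashflows (t years, CF_t, discount factor 1/(1+y/m)^(m*t), PV):
  t = 0.5000: CF_t = 30.000000, DF = 0.986680, PV = 29.600395
  t = 1.0000: CF_t = 30.000000, DF = 0.973537, PV = 29.206112
  t = 1.5000: CF_t = 30.000000, DF = 0.960569, PV = 28.817082
  t = 2.0000: CF_t = 30.000000, DF = 0.947774, PV = 28.433233
  t = 2.5000: CF_t = 30.000000, DF = 0.935150, PV = 28.054497
  t = 3.0000: CF_t = 30.000000, DF = 0.922694, PV = 27.680806
  t = 3.5000: CF_t = 30.000000, DF = 0.910403, PV = 27.312093
  t = 4.0000: CF_t = 30.000000, DF = 0.898276, PV = 26.948291
  t = 4.5000: CF_t = 30.000000, DF = 0.886311, PV = 26.589335
  t = 5.0000: CF_t = 30.000000, DF = 0.874505, PV = 26.235160
  t = 5.5000: CF_t = 30.000000, DF = 0.862857, PV = 25.885703
  t = 6.0000: CF_t = 30.000000, DF = 0.851363, PV = 25.540901
  t = 6.5000: CF_t = 30.000000, DF = 0.840023, PV = 25.200692
  t = 7.0000: CF_t = 30.000000, DF = 0.828834, PV = 24.865014
  t = 7.5000: CF_t = 30.000000, DF = 0.817794, PV = 24.533808
  t = 8.0000: CF_t = 30.000000, DF = 0.806900, PV = 24.207013
  t = 8.5000: CF_t = 30.000000, DF = 0.796152, PV = 23.884571
  t = 9.0000: CF_t = 30.000000, DF = 0.785547, PV = 23.566425
  t = 9.5000: CF_t = 30.000000, DF = 0.775084, PV = 23.252516
  t = 10.0000: CF_t = 1030.000000, DF = 0.764760, PV = 787.702392
Price P = sum_t PV_t = 1287.516040
Macaulay numerator sum_t t * PV_t:
  t * PV_t at t = 0.5000: 14.800197
  t * PV_t at t = 1.0000: 29.206112
  t * PV_t at t = 1.5000: 43.225622
  t * PV_t at t = 2.0000: 56.866466
  t * PV_t at t = 2.5000: 70.136243
  t * PV_t at t = 3.0000: 83.042419
  t * PV_t at t = 3.5000: 95.592326
  t * PV_t at t = 4.0000: 107.793165
  t * PV_t at t = 4.5000: 119.652008
  t * PV_t at t = 5.0000: 131.175802
  t * PV_t at t = 5.5000: 142.371369
  t * PV_t at t = 6.0000: 153.245408
  t * PV_t at t = 6.5000: 163.804498
  t * PV_t at t = 7.0000: 174.055100
  t * PV_t at t = 7.5000: 184.003559
  t * PV_t at t = 8.0000: 193.656105
  t * PV_t at t = 8.5000: 203.018857
  t * PV_t at t = 9.0000: 212.097822
  t * PV_t at t = 9.5000: 220.898900
  t * PV_t at t = 10.0000: 7877.023917
Macaulay duration D = (sum_t t * PV_t) / P = 10275.665894 / 1287.516040 = 7.981000

Answer: Macaulay duration = 7.9810 years


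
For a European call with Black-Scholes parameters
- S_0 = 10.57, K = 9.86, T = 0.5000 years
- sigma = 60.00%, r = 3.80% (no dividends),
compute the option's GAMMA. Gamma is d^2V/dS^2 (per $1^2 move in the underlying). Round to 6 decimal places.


Answer: Gamma = 0.081423

Derivation:
d1 = 0.4208078045; d2 = -0.0034562642
phi(d1) = 0.3651386490; exp(-qT) = 1.0000000000; exp(-rT) = 0.9811793622
Gamma = exp(-qT) * phi(d1) / (S * sigma * sqrt(T)) = 1.0000000000 * 0.3651386490 / (10.5700 * 0.6000 * 0.7071067812) = 0.081423


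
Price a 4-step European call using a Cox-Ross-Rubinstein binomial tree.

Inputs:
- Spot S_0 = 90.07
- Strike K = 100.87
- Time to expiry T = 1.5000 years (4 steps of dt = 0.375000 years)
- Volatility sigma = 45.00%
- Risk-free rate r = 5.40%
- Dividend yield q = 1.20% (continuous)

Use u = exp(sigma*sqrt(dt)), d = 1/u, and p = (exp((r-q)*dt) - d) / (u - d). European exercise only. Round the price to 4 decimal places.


Answer: Price = V(0,0) = 17.7767

Derivation:
dt = T/N = 0.375000
u = exp(sigma*sqrt(dt)) = 1.317278; d = 1/u = 0.759141
p = (exp((r-q)*dt) - d) / (u - d) = 0.459983
Discount per step: exp(-r*dt) = 0.979954
Stock lattice S(k, i) with i counting down-moves:
  k=0: S(0,0) = 90.0700
  k=1: S(1,0) = 118.6472; S(1,1) = 68.3758
  k=2: S(2,0) = 156.2914; S(2,1) = 90.0700; S(2,2) = 51.9069
  k=3: S(3,0) = 205.8793; S(3,1) = 118.6472; S(3,2) = 68.3758; S(3,3) = 39.4047
  k=4: S(4,0) = 271.2003; S(4,1) = 156.2914; S(4,2) = 90.0700; S(4,3) = 51.9069; S(4,4) = 29.9137
Terminal payoffs V(N, i) = max(S_T - K, 0):
  V(4,0) = 170.330264; V(4,1) = 55.421419; V(4,2) = 0.000000; V(4,3) = 0.000000; V(4,4) = 0.000000
Backward induction: V(k, i) = exp(-r*dt) * [p * V(k+1, i) + (1-p) * V(k+1, i+1)].
  V(3,0) = exp(-r*dt) * [p*170.330264 + (1-p)*55.421419] = 106.106971
  V(3,1) = exp(-r*dt) * [p*55.421419 + (1-p)*0.000000] = 24.981873
  V(3,2) = exp(-r*dt) * [p*0.000000 + (1-p)*0.000000] = 0.000000
  V(3,3) = exp(-r*dt) * [p*0.000000 + (1-p)*0.000000] = 0.000000
  V(2,0) = exp(-r*dt) * [p*106.106971 + (1-p)*24.981873] = 61.049194
  V(2,1) = exp(-r*dt) * [p*24.981873 + (1-p)*0.000000] = 11.260881
  V(2,2) = exp(-r*dt) * [p*0.000000 + (1-p)*0.000000] = 0.000000
  V(1,0) = exp(-r*dt) * [p*61.049194 + (1-p)*11.260881] = 33.477824
  V(1,1) = exp(-r*dt) * [p*11.260881 + (1-p)*0.000000] = 5.075978
  V(0,0) = exp(-r*dt) * [p*33.477824 + (1-p)*5.075978] = 17.776698


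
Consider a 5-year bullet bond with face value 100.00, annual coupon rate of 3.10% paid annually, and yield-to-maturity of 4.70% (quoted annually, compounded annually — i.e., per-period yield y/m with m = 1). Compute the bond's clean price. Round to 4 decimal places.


Coupon per period c = face * coupon_rate / m = 3.100000
Periods per year m = 1; per-period yield y/m = 0.047000
Number of cashflows N = 5
Cashflows (t years, CF_t, discount factor 1/(1+y/m)^(m*t), PV):
  t = 1.0000: CF_t = 3.100000, DF = 0.955110, PV = 2.960840
  t = 2.0000: CF_t = 3.100000, DF = 0.912235, PV = 2.827928
  t = 3.0000: CF_t = 3.100000, DF = 0.871284, PV = 2.700982
  t = 4.0000: CF_t = 3.100000, DF = 0.832172, PV = 2.579734
  t = 5.0000: CF_t = 103.100000, DF = 0.794816, PV = 81.945528
Price P = sum_t PV_t = 93.015012

Answer: Price = 93.0150


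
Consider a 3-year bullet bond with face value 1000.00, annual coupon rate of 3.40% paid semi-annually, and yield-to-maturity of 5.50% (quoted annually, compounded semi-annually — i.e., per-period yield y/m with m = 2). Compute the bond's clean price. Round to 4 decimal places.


Coupon per period c = face * coupon_rate / m = 17.000000
Periods per year m = 2; per-period yield y/m = 0.027500
Number of cashflows N = 6
Cashflows (t years, CF_t, discount factor 1/(1+y/m)^(m*t), PV):
  t = 0.5000: CF_t = 17.000000, DF = 0.973236, PV = 16.545012
  t = 1.0000: CF_t = 17.000000, DF = 0.947188, PV = 16.102202
  t = 1.5000: CF_t = 17.000000, DF = 0.921838, PV = 15.671242
  t = 2.0000: CF_t = 17.000000, DF = 0.897166, PV = 15.251817
  t = 2.5000: CF_t = 17.000000, DF = 0.873154, PV = 14.843618
  t = 3.0000: CF_t = 1017.000000, DF = 0.849785, PV = 864.231257
Price P = sum_t PV_t = 942.645149

Answer: Price = 942.6451


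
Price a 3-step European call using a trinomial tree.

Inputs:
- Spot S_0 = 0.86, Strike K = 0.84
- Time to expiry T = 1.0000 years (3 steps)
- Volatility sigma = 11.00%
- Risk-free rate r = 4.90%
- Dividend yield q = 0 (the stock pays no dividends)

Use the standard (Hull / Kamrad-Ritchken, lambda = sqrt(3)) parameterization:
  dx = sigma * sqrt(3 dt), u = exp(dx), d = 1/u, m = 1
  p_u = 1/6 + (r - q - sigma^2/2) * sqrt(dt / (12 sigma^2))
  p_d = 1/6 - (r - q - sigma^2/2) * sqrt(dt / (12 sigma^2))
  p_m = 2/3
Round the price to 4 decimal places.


Answer: Price = V(0,0) = 0.0725

Derivation:
dt = T/N = 0.333333; dx = sigma*sqrt(3*dt) = 0.110000
u = exp(dx) = 1.116278; d = 1/u = 0.895834
p_u = 0.231742, p_m = 0.666667, p_d = 0.101591
Discount per step: exp(-r*dt) = 0.983799
Stock lattice S(k, j) with j the centered position index:
  k=0: S(0,+0) = 0.8600
  k=1: S(1,-1) = 0.7704; S(1,+0) = 0.8600; S(1,+1) = 0.9600
  k=2: S(2,-2) = 0.6902; S(2,-1) = 0.7704; S(2,+0) = 0.8600; S(2,+1) = 0.9600; S(2,+2) = 1.0716
  k=3: S(3,-3) = 0.6183; S(3,-2) = 0.6902; S(3,-1) = 0.7704; S(3,+0) = 0.8600; S(3,+1) = 0.9600; S(3,+2) = 1.0716; S(3,+3) = 1.1962
Terminal payoffs V(N, j) = max(S_T - K, 0):
  V(3,-3) = 0.000000; V(3,-2) = 0.000000; V(3,-1) = 0.000000; V(3,+0) = 0.020000; V(3,+1) = 0.119999; V(3,+2) = 0.231626; V(3,+3) = 0.356233
Backward induction: V(k, j) = exp(-r*dt) * [p_u * V(k+1, j+1) + p_m * V(k+1, j) + p_d * V(k+1, j-1)]
  V(2,-2) = exp(-r*dt) * [p_u*0.000000 + p_m*0.000000 + p_d*0.000000] = 0.000000
  V(2,-1) = exp(-r*dt) * [p_u*0.020000 + p_m*0.000000 + p_d*0.000000] = 0.004560
  V(2,+0) = exp(-r*dt) * [p_u*0.119999 + p_m*0.020000 + p_d*0.000000] = 0.040476
  V(2,+1) = exp(-r*dt) * [p_u*0.231626 + p_m*0.119999 + p_d*0.020000] = 0.133510
  V(2,+2) = exp(-r*dt) * [p_u*0.356233 + p_m*0.231626 + p_d*0.119999] = 0.245126
  V(1,-1) = exp(-r*dt) * [p_u*0.040476 + p_m*0.004560 + p_d*0.000000] = 0.012219
  V(1,+0) = exp(-r*dt) * [p_u*0.133510 + p_m*0.040476 + p_d*0.004560] = 0.057441
  V(1,+1) = exp(-r*dt) * [p_u*0.245126 + p_m*0.133510 + p_d*0.040476] = 0.147496
  V(0,+0) = exp(-r*dt) * [p_u*0.147496 + p_m*0.057441 + p_d*0.012219] = 0.072522


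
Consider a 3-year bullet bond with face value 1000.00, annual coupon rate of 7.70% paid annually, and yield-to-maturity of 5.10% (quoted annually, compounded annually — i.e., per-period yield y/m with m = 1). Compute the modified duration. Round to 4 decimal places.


Answer: Modified duration = 2.6623

Derivation:
Coupon per period c = face * coupon_rate / m = 77.000000
Periods per year m = 1; per-period yield y/m = 0.051000
Number of cashflows N = 3
Cashflows (t years, CF_t, discount factor 1/(1+y/m)^(m*t), PV):
  t = 1.0000: CF_t = 77.000000, DF = 0.951475, PV = 73.263559
  t = 2.0000: CF_t = 77.000000, DF = 0.905304, PV = 69.708429
  t = 3.0000: CF_t = 1077.000000, DF = 0.861374, PV = 927.699997
Price P = sum_t PV_t = 1070.671984
First compute Macaulay numerator sum_t t * PV_t:
  t * PV_t at t = 1.0000: 73.263559
  t * PV_t at t = 2.0000: 139.416857
  t * PV_t at t = 3.0000: 2783.099991
Macaulay duration D = 2995.780407 / 1070.671984 = 2.798038
Modified duration = D / (1 + y/m) = 2.798038 / (1 + 0.051000) = 2.662262


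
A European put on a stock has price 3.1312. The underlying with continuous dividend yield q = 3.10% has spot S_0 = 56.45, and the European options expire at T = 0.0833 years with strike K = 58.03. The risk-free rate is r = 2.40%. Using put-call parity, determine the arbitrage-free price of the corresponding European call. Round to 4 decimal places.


Answer: Call price = 1.5215

Derivation:
Put-call parity: C - P = S_0 * exp(-qT) - K * exp(-rT).
S_0 * exp(-qT) = 56.4500 * 0.99742103 = 56.30441722
K * exp(-rT) = 58.0300 * 0.99800280 = 57.91410231
C = P + S*exp(-qT) - K*exp(-rT)
C = 3.1312 + 56.30441722 - 57.91410231 = 1.5215


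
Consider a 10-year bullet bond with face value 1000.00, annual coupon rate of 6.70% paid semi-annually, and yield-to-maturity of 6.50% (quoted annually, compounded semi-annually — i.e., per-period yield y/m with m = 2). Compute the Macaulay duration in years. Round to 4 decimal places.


Coupon per period c = face * coupon_rate / m = 33.500000
Periods per year m = 2; per-period yield y/m = 0.032500
Number of cashflows N = 20
Cashflows (t years, CF_t, discount factor 1/(1+y/m)^(m*t), PV):
  t = 0.5000: CF_t = 33.500000, DF = 0.968523, PV = 32.445521
  t = 1.0000: CF_t = 33.500000, DF = 0.938037, PV = 31.424233
  t = 1.5000: CF_t = 33.500000, DF = 0.908510, PV = 30.435093
  t = 2.0000: CF_t = 33.500000, DF = 0.879913, PV = 29.477087
  t = 2.5000: CF_t = 33.500000, DF = 0.852216, PV = 28.549237
  t = 3.0000: CF_t = 33.500000, DF = 0.825391, PV = 27.650593
  t = 3.5000: CF_t = 33.500000, DF = 0.799410, PV = 26.780235
  t = 4.0000: CF_t = 33.500000, DF = 0.774247, PV = 25.937274
  t = 4.5000: CF_t = 33.500000, DF = 0.749876, PV = 25.120846
  t = 5.0000: CF_t = 33.500000, DF = 0.726272, PV = 24.330117
  t = 5.5000: CF_t = 33.500000, DF = 0.703411, PV = 23.564278
  t = 6.0000: CF_t = 33.500000, DF = 0.681270, PV = 22.822546
  t = 6.5000: CF_t = 33.500000, DF = 0.659826, PV = 22.104160
  t = 7.0000: CF_t = 33.500000, DF = 0.639056, PV = 21.408388
  t = 7.5000: CF_t = 33.500000, DF = 0.618941, PV = 20.734516
  t = 8.0000: CF_t = 33.500000, DF = 0.599458, PV = 20.081856
  t = 8.5000: CF_t = 33.500000, DF = 0.580589, PV = 19.449739
  t = 9.0000: CF_t = 33.500000, DF = 0.562314, PV = 18.837520
  t = 9.5000: CF_t = 33.500000, DF = 0.544614, PV = 18.244571
  t = 10.0000: CF_t = 1033.500000, DF = 0.527471, PV = 545.141537
Price P = sum_t PV_t = 1014.539346
Macaulay numerator sum_t t * PV_t:
  t * PV_t at t = 0.5000: 16.222760
  t * PV_t at t = 1.0000: 31.424233
  t * PV_t at t = 1.5000: 45.652639
  t * PV_t at t = 2.0000: 58.954174
  t * PV_t at t = 2.5000: 71.373092
  t * PV_t at t = 3.0000: 82.951778
  t * PV_t at t = 3.5000: 93.730823
  t * PV_t at t = 4.0000: 103.749095
  t * PV_t at t = 4.5000: 113.043808
  t * PV_t at t = 5.0000: 121.650587
  t * PV_t at t = 5.5000: 129.603531
  t * PV_t at t = 6.0000: 136.935273
  t * PV_t at t = 6.5000: 143.677042
  t * PV_t at t = 7.0000: 149.858714
  t * PV_t at t = 7.5000: 155.508870
  t * PV_t at t = 8.0000: 160.654845
  t * PV_t at t = 8.5000: 165.322783
  t * PV_t at t = 9.0000: 169.537678
  t * PV_t at t = 9.5000: 173.323426
  t * PV_t at t = 10.0000: 5451.415371
Macaulay duration D = (sum_t t * PV_t) / P = 7574.590524 / 1014.539346 = 7.466039

Answer: Macaulay duration = 7.4660 years


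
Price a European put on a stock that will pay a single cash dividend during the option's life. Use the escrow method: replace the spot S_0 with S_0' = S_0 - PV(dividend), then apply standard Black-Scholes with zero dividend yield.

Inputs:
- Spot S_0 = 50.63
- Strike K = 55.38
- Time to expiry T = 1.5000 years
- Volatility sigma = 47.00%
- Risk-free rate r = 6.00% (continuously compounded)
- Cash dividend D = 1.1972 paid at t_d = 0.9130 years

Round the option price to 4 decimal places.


PV(D) = D * exp(-r * t_d) = 1.1972 * 0.94669340 = 1.13338134
S_0' = S_0 - PV(D) = 50.6300 - 1.13338134 = 49.49661866
d1 = (ln(S_0'/K) + (r + sigma^2/2)*T) / (sigma*sqrt(T)) = 0.24905029
d2 = d1 - sigma*sqrt(T) = -0.32657980
exp(-rT) = 0.91393119
N(-d1) = 0.40166094; N(-d2) = 0.62800714
P = K * exp(-rT) * N(-d2) - S_0' * N(-d1) = 55.3800 * 0.91393119 * 0.62800714 - 49.49661866 * 0.40166094 = 11.9048

Answer: Price = 11.9048


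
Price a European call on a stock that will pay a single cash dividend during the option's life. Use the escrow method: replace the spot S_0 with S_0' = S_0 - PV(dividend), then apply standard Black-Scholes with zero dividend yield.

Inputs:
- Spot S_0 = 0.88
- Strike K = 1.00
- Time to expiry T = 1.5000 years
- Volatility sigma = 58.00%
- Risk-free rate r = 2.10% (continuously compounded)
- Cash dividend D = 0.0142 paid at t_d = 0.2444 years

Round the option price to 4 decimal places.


Answer: Price = 0.2061

Derivation:
PV(D) = D * exp(-r * t_d) = 0.0142 * 0.99488075 = 0.01412731
S_0' = S_0 - PV(D) = 0.8800 - 0.01412731 = 0.86587269
d1 = (ln(S_0'/K) + (r + sigma^2/2)*T) / (sigma*sqrt(T)) = 0.19677936
d2 = d1 - sigma*sqrt(T) = -0.51357267
exp(-rT) = 0.96899096
N(d1) = 0.57799990; N(d2) = 0.30377540
C = S_0' * N(d1) - K * exp(-rT) * N(d2) = 0.86587269 * 0.57799990 - 1.0000 * 0.96899096 * 0.30377540 = 0.2061


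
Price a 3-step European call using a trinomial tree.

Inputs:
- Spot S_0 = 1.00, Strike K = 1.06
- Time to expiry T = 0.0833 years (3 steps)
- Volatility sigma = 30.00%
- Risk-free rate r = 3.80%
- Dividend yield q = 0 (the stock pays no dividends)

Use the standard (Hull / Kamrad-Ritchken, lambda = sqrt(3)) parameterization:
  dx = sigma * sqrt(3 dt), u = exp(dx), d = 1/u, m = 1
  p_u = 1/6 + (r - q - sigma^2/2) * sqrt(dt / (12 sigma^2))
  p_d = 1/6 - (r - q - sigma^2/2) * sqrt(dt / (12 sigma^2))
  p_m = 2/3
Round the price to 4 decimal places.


dt = T/N = 0.027767; dx = sigma*sqrt(3*dt) = 0.086585
u = exp(dx) = 1.090444; d = 1/u = 0.917057
p_u = 0.165544, p_m = 0.666667, p_d = 0.167789
Discount per step: exp(-r*dt) = 0.998945
Stock lattice S(k, j) with j the centered position index:
  k=0: S(0,+0) = 1.0000
  k=1: S(1,-1) = 0.9171; S(1,+0) = 1.0000; S(1,+1) = 1.0904
  k=2: S(2,-2) = 0.8410; S(2,-1) = 0.9171; S(2,+0) = 1.0000; S(2,+1) = 1.0904; S(2,+2) = 1.1891
  k=3: S(3,-3) = 0.7712; S(3,-2) = 0.8410; S(3,-1) = 0.9171; S(3,+0) = 1.0000; S(3,+1) = 1.0904; S(3,+2) = 1.1891; S(3,+3) = 1.2966
Terminal payoffs V(N, j) = max(S_T - K, 0):
  V(3,-3) = 0.000000; V(3,-2) = 0.000000; V(3,-1) = 0.000000; V(3,+0) = 0.000000; V(3,+1) = 0.030444; V(3,+2) = 0.129069; V(3,+3) = 0.236613
Backward induction: V(k, j) = exp(-r*dt) * [p_u * V(k+1, j+1) + p_m * V(k+1, j) + p_d * V(k+1, j-1)]
  V(2,-2) = exp(-r*dt) * [p_u*0.000000 + p_m*0.000000 + p_d*0.000000] = 0.000000
  V(2,-1) = exp(-r*dt) * [p_u*0.000000 + p_m*0.000000 + p_d*0.000000] = 0.000000
  V(2,+0) = exp(-r*dt) * [p_u*0.030444 + p_m*0.000000 + p_d*0.000000] = 0.005035
  V(2,+1) = exp(-r*dt) * [p_u*0.129069 + p_m*0.030444 + p_d*0.000000] = 0.041619
  V(2,+2) = exp(-r*dt) * [p_u*0.236613 + p_m*0.129069 + p_d*0.030444] = 0.130187
  V(1,-1) = exp(-r*dt) * [p_u*0.005035 + p_m*0.000000 + p_d*0.000000] = 0.000833
  V(1,+0) = exp(-r*dt) * [p_u*0.041619 + p_m*0.005035 + p_d*0.000000] = 0.010235
  V(1,+1) = exp(-r*dt) * [p_u*0.130187 + p_m*0.041619 + p_d*0.005035] = 0.050089
  V(0,+0) = exp(-r*dt) * [p_u*0.050089 + p_m*0.010235 + p_d*0.000833] = 0.015239

Answer: Price = V(0,0) = 0.0152


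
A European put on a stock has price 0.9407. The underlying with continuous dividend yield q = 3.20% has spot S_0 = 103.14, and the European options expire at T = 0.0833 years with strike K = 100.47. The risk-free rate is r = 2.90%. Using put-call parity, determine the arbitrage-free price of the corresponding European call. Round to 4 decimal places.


Answer: Call price = 3.5785

Derivation:
Put-call parity: C - P = S_0 * exp(-qT) - K * exp(-rT).
S_0 * exp(-qT) = 103.1400 * 0.99733795 = 102.86543612
K * exp(-rT) = 100.4700 * 0.99758722 = 100.22758754
C = P + S*exp(-qT) - K*exp(-rT)
C = 0.9407 + 102.86543612 - 100.22758754 = 3.5785


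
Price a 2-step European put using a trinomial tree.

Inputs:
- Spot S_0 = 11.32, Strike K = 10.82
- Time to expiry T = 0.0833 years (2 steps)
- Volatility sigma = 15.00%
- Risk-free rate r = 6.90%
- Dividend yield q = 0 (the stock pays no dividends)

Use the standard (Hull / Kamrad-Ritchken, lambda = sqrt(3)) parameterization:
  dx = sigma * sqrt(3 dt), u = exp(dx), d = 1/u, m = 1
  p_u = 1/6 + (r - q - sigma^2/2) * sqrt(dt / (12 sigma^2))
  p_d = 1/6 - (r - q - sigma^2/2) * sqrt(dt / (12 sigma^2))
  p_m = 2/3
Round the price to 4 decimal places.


dt = T/N = 0.041650; dx = sigma*sqrt(3*dt) = 0.053022
u = exp(dx) = 1.054453; d = 1/u = 0.948359
p_u = 0.189348, p_m = 0.666667, p_d = 0.143985
Discount per step: exp(-r*dt) = 0.997130
Stock lattice S(k, j) with j the centered position index:
  k=0: S(0,+0) = 11.3200
  k=1: S(1,-1) = 10.7354; S(1,+0) = 11.3200; S(1,+1) = 11.9364
  k=2: S(2,-2) = 10.1810; S(2,-1) = 10.7354; S(2,+0) = 11.3200; S(2,+1) = 11.9364; S(2,+2) = 12.5864
Terminal payoffs V(N, j) = max(K - S_T, 0):
  V(2,-2) = 0.638969; V(2,-1) = 0.084579; V(2,+0) = 0.000000; V(2,+1) = 0.000000; V(2,+2) = 0.000000
Backward induction: V(k, j) = exp(-r*dt) * [p_u * V(k+1, j+1) + p_m * V(k+1, j) + p_d * V(k+1, j-1)]
  V(1,-1) = exp(-r*dt) * [p_u*0.000000 + p_m*0.084579 + p_d*0.638969] = 0.147962
  V(1,+0) = exp(-r*dt) * [p_u*0.000000 + p_m*0.000000 + p_d*0.084579] = 0.012143
  V(1,+1) = exp(-r*dt) * [p_u*0.000000 + p_m*0.000000 + p_d*0.000000] = 0.000000
  V(0,+0) = exp(-r*dt) * [p_u*0.000000 + p_m*0.012143 + p_d*0.147962] = 0.029315

Answer: Price = V(0,0) = 0.0293
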